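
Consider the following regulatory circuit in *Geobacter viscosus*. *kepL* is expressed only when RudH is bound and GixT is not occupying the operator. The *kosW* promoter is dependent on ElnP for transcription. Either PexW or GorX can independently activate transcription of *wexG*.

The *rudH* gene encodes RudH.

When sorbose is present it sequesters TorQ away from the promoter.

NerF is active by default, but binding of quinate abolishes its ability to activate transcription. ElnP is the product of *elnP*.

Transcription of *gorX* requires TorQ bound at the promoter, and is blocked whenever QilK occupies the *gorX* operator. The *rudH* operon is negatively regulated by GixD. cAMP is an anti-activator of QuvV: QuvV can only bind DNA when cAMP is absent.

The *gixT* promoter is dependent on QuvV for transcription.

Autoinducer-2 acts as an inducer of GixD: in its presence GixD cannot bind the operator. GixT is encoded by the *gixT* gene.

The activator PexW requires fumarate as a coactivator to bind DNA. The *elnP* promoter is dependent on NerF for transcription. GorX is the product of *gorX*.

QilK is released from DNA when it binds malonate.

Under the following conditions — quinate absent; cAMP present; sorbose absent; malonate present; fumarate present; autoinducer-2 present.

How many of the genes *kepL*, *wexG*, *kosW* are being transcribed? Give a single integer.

Autoinducer-2 is present, so GixD is inactive.
With no repressor bound, *rudH* is transcribed.
So RudH is produced and active.
cAMP is present, so QuvV is inactive.
Required activator QuvV is absent, so *gixT* is not transcribed.
So GixT is not produced.
No repressor is bound and RudH is active, so *kepL* is transcribed.
→ *kepL* is ON.
Fumarate is present, so PexW is active.
Malonate is present, so QilK is inactive.
Sorbose is absent, so TorQ is active.
No repressor is bound and TorQ is active, so *gorX* is transcribed.
So GorX is produced and active.
Activator PexW is present, so *wexG* is transcribed.
→ *wexG* is ON.
Quinate is absent, so NerF is active.
No repressor is bound and NerF is active, so *elnP* is transcribed.
So ElnP is produced and active.
No repressor is bound and ElnP is active, so *kosW* is transcribed.
→ *kosW* is ON.
3 of the 3 genes are transcribed.

3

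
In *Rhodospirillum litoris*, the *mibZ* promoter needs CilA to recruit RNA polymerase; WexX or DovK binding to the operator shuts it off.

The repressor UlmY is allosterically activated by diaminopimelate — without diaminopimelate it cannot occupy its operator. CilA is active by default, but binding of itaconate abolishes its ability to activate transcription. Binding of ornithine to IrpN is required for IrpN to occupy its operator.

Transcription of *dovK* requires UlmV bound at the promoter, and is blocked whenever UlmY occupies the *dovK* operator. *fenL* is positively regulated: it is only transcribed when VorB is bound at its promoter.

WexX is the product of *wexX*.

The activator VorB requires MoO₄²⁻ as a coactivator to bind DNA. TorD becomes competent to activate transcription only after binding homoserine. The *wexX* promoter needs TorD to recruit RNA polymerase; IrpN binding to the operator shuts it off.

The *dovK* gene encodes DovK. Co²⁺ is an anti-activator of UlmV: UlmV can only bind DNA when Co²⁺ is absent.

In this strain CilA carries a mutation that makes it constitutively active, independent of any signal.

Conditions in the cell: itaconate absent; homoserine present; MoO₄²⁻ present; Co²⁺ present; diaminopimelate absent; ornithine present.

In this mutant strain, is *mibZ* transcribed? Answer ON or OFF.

Ornithine is present, so IrpN is active.
Homoserine is present, so TorD is active.
With repressor IrpN bound, *wexX* is not transcribed.
So WexX is not produced.
Diaminopimelate is absent, so UlmY is inactive.
Co²⁺ is present, so UlmV is inactive.
Required activator UlmV is absent, so *dovK* is not transcribed.
So DovK is not produced.
CilA is constitutively active in this strain.
No repressor is bound and CilA is active, so *mibZ* is transcribed.

ON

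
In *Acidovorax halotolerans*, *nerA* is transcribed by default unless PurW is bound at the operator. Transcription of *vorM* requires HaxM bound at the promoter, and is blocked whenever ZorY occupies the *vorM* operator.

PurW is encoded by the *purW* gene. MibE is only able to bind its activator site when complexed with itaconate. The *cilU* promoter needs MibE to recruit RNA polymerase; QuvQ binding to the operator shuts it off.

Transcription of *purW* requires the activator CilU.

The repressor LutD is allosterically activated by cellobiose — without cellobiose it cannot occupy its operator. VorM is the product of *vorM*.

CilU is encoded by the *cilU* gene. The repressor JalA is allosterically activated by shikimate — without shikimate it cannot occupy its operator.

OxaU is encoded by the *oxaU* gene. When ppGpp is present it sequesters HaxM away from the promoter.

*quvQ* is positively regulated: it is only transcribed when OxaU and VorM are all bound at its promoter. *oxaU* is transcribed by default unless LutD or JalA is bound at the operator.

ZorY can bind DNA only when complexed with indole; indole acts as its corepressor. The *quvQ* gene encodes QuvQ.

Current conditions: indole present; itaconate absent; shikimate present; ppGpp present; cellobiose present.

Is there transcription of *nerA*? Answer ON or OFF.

Cellobiose is present, so LutD is active.
Shikimate is present, so JalA is active.
With repressor LutD bound, *oxaU* is not transcribed.
So OxaU is not produced.
ppGpp is present, so HaxM is inactive.
Indole is present, so ZorY is active.
With repressor ZorY bound, *vorM* is not transcribed.
So VorM is not produced.
Required activator OxaU is absent, so *quvQ* is not transcribed.
So QuvQ is not produced.
Itaconate is absent, so MibE is inactive.
Required activator MibE is absent, so *cilU* is not transcribed.
So CilU is not produced.
Required activator CilU is absent, so *purW* is not transcribed.
So PurW is not produced.
With no repressor bound, *nerA* is transcribed.

ON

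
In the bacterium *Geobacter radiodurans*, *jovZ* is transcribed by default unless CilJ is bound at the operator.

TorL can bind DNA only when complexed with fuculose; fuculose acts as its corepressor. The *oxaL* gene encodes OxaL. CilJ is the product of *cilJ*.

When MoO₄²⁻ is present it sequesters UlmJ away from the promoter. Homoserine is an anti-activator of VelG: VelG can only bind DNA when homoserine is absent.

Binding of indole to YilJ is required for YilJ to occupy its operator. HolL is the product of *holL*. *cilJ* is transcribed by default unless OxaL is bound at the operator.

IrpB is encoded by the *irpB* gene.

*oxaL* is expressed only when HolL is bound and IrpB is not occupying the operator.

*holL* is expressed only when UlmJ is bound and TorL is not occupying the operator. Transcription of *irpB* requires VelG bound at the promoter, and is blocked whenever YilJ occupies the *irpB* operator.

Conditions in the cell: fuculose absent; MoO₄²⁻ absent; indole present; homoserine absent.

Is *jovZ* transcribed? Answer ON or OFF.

ON

Homoserine is absent, so VelG is active.
Indole is present, so YilJ is active.
With repressor YilJ bound, *irpB* is not transcribed.
So IrpB is not produced.
MoO₄²⁻ is absent, so UlmJ is active.
Fuculose is absent, so TorL is inactive.
No repressor is bound and UlmJ is active, so *holL* is transcribed.
So HolL is produced and active.
No repressor is bound and HolL is active, so *oxaL* is transcribed.
So OxaL is produced and active.
With repressor OxaL bound, *cilJ* is not transcribed.
So CilJ is not produced.
With no repressor bound, *jovZ* is transcribed.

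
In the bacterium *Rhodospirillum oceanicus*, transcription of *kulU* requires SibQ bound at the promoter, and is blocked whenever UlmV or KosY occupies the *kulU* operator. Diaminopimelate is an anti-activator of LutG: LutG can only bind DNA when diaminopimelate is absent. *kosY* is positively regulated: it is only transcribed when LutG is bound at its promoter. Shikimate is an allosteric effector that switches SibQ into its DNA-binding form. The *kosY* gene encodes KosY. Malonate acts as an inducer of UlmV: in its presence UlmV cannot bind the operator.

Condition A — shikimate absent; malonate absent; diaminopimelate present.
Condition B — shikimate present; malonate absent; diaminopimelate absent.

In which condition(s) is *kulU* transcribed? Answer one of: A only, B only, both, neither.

neither

Condition A:
Shikimate is absent, so SibQ is inactive.
Malonate is absent, so UlmV is active.
Diaminopimelate is present, so LutG is inactive.
Required activator LutG is absent, so *kosY* is not transcribed.
So KosY is not produced.
With repressor UlmV bound, *kulU* is not transcribed.
→ *kulU* is OFF in A.
Condition B:
Shikimate is present, so SibQ is active.
Malonate is absent, so UlmV is active.
Diaminopimelate is absent, so LutG is active.
No repressor is bound and LutG is active, so *kosY* is transcribed.
So KosY is produced and active.
With repressor UlmV bound, *kulU* is not transcribed.
→ *kulU* is OFF in B.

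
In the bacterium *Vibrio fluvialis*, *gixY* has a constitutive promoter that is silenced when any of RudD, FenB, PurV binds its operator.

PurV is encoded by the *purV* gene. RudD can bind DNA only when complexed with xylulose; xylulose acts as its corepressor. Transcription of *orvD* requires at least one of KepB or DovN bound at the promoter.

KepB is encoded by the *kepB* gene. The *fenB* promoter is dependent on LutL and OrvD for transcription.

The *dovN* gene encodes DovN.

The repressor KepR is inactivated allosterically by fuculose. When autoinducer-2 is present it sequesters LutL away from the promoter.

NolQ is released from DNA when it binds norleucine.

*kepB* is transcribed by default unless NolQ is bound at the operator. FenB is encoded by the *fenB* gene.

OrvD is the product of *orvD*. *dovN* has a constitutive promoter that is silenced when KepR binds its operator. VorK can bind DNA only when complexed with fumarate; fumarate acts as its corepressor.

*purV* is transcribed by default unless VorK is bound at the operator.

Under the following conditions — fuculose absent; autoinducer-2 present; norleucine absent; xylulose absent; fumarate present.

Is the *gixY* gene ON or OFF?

ON

Xylulose is absent, so RudD is inactive.
Autoinducer-2 is present, so LutL is inactive.
Norleucine is absent, so NolQ is active.
With repressor NolQ bound, *kepB* is not transcribed.
So KepB is not produced.
Fuculose is absent, so KepR is active.
With repressor KepR bound, *dovN* is not transcribed.
So DovN is not produced.
No activator is available at the *orvD* promoter, so *orvD* is not transcribed.
So OrvD is not produced.
Required activator LutL is absent, so *fenB* is not transcribed.
So FenB is not produced.
Fumarate is present, so VorK is active.
With repressor VorK bound, *purV* is not transcribed.
So PurV is not produced.
With no repressor bound, *gixY* is transcribed.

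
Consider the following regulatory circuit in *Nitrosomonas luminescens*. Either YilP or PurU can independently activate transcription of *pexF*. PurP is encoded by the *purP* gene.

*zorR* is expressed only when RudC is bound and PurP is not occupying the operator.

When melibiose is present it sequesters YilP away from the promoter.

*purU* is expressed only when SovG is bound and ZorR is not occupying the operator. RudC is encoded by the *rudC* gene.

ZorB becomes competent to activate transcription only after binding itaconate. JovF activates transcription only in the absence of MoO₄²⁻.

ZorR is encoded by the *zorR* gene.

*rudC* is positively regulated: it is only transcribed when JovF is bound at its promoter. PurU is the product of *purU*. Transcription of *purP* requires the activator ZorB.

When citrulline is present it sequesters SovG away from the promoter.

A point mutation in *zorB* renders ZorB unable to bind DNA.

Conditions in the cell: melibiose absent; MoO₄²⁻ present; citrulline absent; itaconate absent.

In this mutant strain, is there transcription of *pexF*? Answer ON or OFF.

ON

Melibiose is absent, so YilP is active.
Citrulline is absent, so SovG is active.
ZorB is non-functional in this strain, so it has no effect.
Required activator ZorB is absent, so *purP* is not transcribed.
So PurP is not produced.
MoO₄²⁻ is present, so JovF is inactive.
Required activator JovF is absent, so *rudC* is not transcribed.
So RudC is not produced.
Required activator RudC is absent, so *zorR* is not transcribed.
So ZorR is not produced.
No repressor is bound and SovG is active, so *purU* is transcribed.
So PurU is produced and active.
Activator YilP is present, so *pexF* is transcribed.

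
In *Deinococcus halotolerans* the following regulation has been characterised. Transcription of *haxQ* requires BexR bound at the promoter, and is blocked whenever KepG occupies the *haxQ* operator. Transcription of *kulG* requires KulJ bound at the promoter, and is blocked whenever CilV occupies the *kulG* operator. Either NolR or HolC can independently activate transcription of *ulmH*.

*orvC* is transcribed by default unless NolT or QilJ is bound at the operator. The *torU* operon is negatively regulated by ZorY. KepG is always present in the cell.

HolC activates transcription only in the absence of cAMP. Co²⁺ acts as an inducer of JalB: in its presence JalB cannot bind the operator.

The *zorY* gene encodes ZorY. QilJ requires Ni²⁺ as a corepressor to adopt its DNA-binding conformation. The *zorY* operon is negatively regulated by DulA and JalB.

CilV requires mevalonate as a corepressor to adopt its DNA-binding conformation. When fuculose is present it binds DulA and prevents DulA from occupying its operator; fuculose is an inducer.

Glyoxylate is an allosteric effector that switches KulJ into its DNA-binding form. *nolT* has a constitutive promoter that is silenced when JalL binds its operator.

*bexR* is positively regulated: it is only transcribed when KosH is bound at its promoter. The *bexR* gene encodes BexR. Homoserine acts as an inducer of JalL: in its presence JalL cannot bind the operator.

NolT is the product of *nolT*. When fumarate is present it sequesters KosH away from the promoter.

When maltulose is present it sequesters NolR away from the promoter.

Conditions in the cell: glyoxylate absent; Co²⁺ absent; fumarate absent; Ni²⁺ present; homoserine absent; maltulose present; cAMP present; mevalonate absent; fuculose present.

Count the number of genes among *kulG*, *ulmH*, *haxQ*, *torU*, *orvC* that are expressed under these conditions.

1

Mevalonate is absent, so CilV is inactive.
Glyoxylate is absent, so KulJ is inactive.
Required activator KulJ is absent, so *kulG* is not transcribed.
→ *kulG* is OFF.
Maltulose is present, so NolR is inactive.
cAMP is present, so HolC is inactive.
No activator is available at the *ulmH* promoter, so *ulmH* is not transcribed.
→ *ulmH* is OFF.
KepG is produced constitutively and is active.
Fumarate is absent, so KosH is active.
No repressor is bound and KosH is active, so *bexR* is transcribed.
So BexR is produced and active.
With repressor KepG bound, *haxQ* is not transcribed.
→ *haxQ* is OFF.
Fuculose is present, so DulA is inactive.
Co²⁺ is absent, so JalB is active.
With repressor JalB bound, *zorY* is not transcribed.
So ZorY is not produced.
With no repressor bound, *torU* is transcribed.
→ *torU* is ON.
Homoserine is absent, so JalL is active.
With repressor JalL bound, *nolT* is not transcribed.
So NolT is not produced.
Ni²⁺ is present, so QilJ is active.
With repressor QilJ bound, *orvC* is not transcribed.
→ *orvC* is OFF.
1 of the 5 genes is transcribed.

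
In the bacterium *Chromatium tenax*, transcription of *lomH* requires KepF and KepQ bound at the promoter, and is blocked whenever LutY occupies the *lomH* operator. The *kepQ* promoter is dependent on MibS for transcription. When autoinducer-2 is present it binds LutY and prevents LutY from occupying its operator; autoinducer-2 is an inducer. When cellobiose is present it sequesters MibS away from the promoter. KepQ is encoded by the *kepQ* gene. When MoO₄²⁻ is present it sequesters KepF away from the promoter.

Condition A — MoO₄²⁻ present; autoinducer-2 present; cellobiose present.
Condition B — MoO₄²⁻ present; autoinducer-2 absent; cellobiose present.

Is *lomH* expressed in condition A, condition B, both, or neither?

neither

Condition A:
MoO₄²⁻ is present, so KepF is inactive.
Autoinducer-2 is present, so LutY is inactive.
Cellobiose is present, so MibS is inactive.
Required activator MibS is absent, so *kepQ* is not transcribed.
So KepQ is not produced.
Required activator KepF is absent, so *lomH* is not transcribed.
→ *lomH* is OFF in A.
Condition B:
MoO₄²⁻ is present, so KepF is inactive.
Autoinducer-2 is absent, so LutY is active.
Cellobiose is present, so MibS is inactive.
Required activator MibS is absent, so *kepQ* is not transcribed.
So KepQ is not produced.
With repressor LutY bound, *lomH* is not transcribed.
→ *lomH* is OFF in B.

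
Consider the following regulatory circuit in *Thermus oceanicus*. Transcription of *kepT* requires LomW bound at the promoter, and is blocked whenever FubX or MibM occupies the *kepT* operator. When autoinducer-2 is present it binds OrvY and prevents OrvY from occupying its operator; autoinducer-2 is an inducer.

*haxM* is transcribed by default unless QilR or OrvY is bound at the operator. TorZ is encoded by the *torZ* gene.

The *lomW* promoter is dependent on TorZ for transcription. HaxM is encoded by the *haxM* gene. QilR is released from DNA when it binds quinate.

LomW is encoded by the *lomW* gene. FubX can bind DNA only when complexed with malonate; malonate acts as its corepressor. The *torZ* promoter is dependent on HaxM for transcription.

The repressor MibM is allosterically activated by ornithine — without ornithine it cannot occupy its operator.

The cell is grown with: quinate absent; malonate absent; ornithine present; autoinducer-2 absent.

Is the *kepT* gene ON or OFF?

OFF

Quinate is absent, so QilR is active.
Autoinducer-2 is absent, so OrvY is active.
With repressor QilR bound, *haxM* is not transcribed.
So HaxM is not produced.
Required activator HaxM is absent, so *torZ* is not transcribed.
So TorZ is not produced.
Required activator TorZ is absent, so *lomW* is not transcribed.
So LomW is not produced.
Malonate is absent, so FubX is inactive.
Ornithine is present, so MibM is active.
With repressor MibM bound, *kepT* is not transcribed.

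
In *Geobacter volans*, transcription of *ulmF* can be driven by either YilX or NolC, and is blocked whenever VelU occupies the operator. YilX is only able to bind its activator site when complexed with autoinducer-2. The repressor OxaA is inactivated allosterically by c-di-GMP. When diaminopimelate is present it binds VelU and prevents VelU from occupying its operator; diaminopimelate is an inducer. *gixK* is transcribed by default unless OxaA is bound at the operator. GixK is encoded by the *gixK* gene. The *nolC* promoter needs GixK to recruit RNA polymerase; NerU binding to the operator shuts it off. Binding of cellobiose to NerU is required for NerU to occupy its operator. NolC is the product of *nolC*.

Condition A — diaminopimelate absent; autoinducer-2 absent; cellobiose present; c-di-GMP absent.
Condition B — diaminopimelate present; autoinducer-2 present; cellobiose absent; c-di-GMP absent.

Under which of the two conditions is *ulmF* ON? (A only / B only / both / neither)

Condition A:
Diaminopimelate is absent, so VelU is active.
Autoinducer-2 is absent, so YilX is inactive.
Cellobiose is present, so NerU is active.
c-di-GMP is absent, so OxaA is active.
With repressor OxaA bound, *gixK* is not transcribed.
So GixK is not produced.
With repressor NerU bound, *nolC* is not transcribed.
So NolC is not produced.
With repressor VelU bound, *ulmF* is not transcribed.
→ *ulmF* is OFF in A.
Condition B:
Diaminopimelate is present, so VelU is inactive.
Autoinducer-2 is present, so YilX is active.
Cellobiose is absent, so NerU is inactive.
c-di-GMP is absent, so OxaA is active.
With repressor OxaA bound, *gixK* is not transcribed.
So GixK is not produced.
Required activator GixK is absent, so *nolC* is not transcribed.
So NolC is not produced.
Activator YilX is present, so *ulmF* is transcribed.
→ *ulmF* is ON in B.

B only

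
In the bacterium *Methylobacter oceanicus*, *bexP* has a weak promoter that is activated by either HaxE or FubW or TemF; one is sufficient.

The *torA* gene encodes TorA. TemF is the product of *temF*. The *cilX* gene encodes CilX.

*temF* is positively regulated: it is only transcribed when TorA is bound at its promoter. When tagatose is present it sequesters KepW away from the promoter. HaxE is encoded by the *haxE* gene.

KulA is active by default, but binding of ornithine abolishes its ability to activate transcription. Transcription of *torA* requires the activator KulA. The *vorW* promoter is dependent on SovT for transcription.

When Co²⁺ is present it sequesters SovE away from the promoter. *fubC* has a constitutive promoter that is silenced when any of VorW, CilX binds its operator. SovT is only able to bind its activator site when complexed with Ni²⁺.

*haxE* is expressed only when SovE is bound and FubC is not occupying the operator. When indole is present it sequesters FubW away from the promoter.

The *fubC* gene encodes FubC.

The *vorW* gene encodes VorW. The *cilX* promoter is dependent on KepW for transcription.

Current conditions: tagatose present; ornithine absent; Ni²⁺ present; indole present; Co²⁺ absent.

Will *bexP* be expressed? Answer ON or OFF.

Ni²⁺ is present, so SovT is active.
No repressor is bound and SovT is active, so *vorW* is transcribed.
So VorW is produced and active.
Tagatose is present, so KepW is inactive.
Required activator KepW is absent, so *cilX* is not transcribed.
So CilX is not produced.
With repressor VorW bound, *fubC* is not transcribed.
So FubC is not produced.
Co²⁺ is absent, so SovE is active.
No repressor is bound and SovE is active, so *haxE* is transcribed.
So HaxE is produced and active.
Indole is present, so FubW is inactive.
Ornithine is absent, so KulA is active.
No repressor is bound and KulA is active, so *torA* is transcribed.
So TorA is produced and active.
No repressor is bound and TorA is active, so *temF* is transcribed.
So TemF is produced and active.
Activator HaxE is present, so *bexP* is transcribed.

ON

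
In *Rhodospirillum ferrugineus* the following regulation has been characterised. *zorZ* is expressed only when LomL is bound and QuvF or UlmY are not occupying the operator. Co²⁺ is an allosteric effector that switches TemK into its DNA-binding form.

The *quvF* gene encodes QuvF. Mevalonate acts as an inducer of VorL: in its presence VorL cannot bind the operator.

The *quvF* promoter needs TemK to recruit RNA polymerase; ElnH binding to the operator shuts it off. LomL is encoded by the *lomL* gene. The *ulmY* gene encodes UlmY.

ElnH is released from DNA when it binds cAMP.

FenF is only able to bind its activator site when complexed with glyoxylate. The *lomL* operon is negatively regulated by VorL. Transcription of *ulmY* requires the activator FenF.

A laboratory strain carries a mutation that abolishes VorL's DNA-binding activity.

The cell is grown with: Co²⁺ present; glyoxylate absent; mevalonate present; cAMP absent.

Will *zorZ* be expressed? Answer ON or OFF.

VorL is non-functional in this strain, so it has no effect.
With no repressor bound, *lomL* is transcribed.
So LomL is produced and active.
cAMP is absent, so ElnH is active.
Co²⁺ is present, so TemK is active.
With repressor ElnH bound, *quvF* is not transcribed.
So QuvF is not produced.
Glyoxylate is absent, so FenF is inactive.
Required activator FenF is absent, so *ulmY* is not transcribed.
So UlmY is not produced.
No repressor is bound and LomL is active, so *zorZ* is transcribed.

ON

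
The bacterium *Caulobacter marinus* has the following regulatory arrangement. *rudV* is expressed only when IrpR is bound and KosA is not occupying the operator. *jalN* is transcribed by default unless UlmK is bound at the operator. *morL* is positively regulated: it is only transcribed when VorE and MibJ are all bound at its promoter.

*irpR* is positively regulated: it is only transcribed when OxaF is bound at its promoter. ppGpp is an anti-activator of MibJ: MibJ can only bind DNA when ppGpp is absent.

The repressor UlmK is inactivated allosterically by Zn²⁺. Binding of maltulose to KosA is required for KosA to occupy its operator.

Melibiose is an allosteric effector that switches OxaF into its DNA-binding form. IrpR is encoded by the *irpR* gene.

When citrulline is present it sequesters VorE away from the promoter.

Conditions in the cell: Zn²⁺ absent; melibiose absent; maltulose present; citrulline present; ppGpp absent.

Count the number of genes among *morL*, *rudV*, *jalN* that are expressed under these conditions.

Citrulline is present, so VorE is inactive.
ppGpp is absent, so MibJ is active.
Required activator VorE is absent, so *morL* is not transcribed.
→ *morL* is OFF.
Melibiose is absent, so OxaF is inactive.
Required activator OxaF is absent, so *irpR* is not transcribed.
So IrpR is not produced.
Maltulose is present, so KosA is active.
With repressor KosA bound, *rudV* is not transcribed.
→ *rudV* is OFF.
Zn²⁺ is absent, so UlmK is active.
With repressor UlmK bound, *jalN* is not transcribed.
→ *jalN* is OFF.
0 of the 3 genes are transcribed.

0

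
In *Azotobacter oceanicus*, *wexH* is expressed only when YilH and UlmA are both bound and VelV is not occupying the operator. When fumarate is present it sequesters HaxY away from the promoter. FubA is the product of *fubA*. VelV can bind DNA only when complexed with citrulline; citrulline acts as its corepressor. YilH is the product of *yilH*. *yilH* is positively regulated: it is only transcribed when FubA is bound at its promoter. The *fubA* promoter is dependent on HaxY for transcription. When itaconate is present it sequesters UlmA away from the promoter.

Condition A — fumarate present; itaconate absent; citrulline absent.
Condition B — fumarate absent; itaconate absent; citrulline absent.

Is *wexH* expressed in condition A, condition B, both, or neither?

Condition A:
Fumarate is present, so HaxY is inactive.
Required activator HaxY is absent, so *fubA* is not transcribed.
So FubA is not produced.
Required activator FubA is absent, so *yilH* is not transcribed.
So YilH is not produced.
Itaconate is absent, so UlmA is active.
Citrulline is absent, so VelV is inactive.
Required activator YilH is absent, so *wexH* is not transcribed.
→ *wexH* is OFF in A.
Condition B:
Fumarate is absent, so HaxY is active.
No repressor is bound and HaxY is active, so *fubA* is transcribed.
So FubA is produced and active.
No repressor is bound and FubA is active, so *yilH* is transcribed.
So YilH is produced and active.
Itaconate is absent, so UlmA is active.
Citrulline is absent, so VelV is inactive.
No repressor is bound and YilH and UlmA are active, so *wexH* is transcribed.
→ *wexH* is ON in B.

B only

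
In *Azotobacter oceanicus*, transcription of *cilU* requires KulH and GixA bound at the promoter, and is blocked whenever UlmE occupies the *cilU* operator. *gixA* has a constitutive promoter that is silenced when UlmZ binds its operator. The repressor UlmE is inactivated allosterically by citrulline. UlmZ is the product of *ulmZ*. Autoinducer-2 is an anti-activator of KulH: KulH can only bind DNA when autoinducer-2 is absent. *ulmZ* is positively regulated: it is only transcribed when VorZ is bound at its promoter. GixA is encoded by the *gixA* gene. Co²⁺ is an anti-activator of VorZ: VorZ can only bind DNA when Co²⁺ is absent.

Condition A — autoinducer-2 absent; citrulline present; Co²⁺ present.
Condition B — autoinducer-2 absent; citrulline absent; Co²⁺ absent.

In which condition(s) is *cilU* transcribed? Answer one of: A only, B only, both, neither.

Condition A:
Autoinducer-2 is absent, so KulH is active.
Citrulline is present, so UlmE is inactive.
Co²⁺ is present, so VorZ is inactive.
Required activator VorZ is absent, so *ulmZ* is not transcribed.
So UlmZ is not produced.
With no repressor bound, *gixA* is transcribed.
So GixA is produced and active.
No repressor is bound and KulH and GixA are active, so *cilU* is transcribed.
→ *cilU* is ON in A.
Condition B:
Autoinducer-2 is absent, so KulH is active.
Citrulline is absent, so UlmE is active.
Co²⁺ is absent, so VorZ is active.
No repressor is bound and VorZ is active, so *ulmZ* is transcribed.
So UlmZ is produced and active.
With repressor UlmZ bound, *gixA* is not transcribed.
So GixA is not produced.
With repressor UlmE bound, *cilU* is not transcribed.
→ *cilU* is OFF in B.

A only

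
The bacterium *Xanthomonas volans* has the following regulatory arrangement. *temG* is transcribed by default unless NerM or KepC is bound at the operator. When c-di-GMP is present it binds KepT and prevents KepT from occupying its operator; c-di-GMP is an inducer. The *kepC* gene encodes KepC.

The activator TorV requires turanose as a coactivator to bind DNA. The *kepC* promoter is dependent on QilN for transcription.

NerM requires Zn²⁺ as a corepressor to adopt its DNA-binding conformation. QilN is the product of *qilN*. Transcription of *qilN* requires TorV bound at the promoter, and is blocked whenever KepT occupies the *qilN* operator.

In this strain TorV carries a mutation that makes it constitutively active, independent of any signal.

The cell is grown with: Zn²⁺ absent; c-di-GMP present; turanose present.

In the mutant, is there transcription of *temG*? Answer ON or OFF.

OFF

Zn²⁺ is absent, so NerM is inactive.
c-di-GMP is present, so KepT is inactive.
TorV is constitutively active in this strain.
No repressor is bound and TorV is active, so *qilN* is transcribed.
So QilN is produced and active.
No repressor is bound and QilN is active, so *kepC* is transcribed.
So KepC is produced and active.
With repressor KepC bound, *temG* is not transcribed.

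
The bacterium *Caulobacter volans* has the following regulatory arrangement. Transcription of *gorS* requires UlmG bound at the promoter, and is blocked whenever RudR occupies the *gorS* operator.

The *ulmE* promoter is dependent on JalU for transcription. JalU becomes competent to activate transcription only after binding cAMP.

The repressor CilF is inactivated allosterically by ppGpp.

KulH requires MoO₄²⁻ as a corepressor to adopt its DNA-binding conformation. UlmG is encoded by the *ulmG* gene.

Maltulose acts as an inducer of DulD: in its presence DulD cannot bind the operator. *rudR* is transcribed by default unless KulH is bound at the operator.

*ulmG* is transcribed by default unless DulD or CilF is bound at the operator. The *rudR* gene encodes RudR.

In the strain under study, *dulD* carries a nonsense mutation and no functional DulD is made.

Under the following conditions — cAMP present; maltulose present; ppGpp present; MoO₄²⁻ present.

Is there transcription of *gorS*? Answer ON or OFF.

MoO₄²⁻ is present, so KulH is active.
With repressor KulH bound, *rudR* is not transcribed.
So RudR is not produced.
DulD is non-functional in this strain, so it has no effect.
ppGpp is present, so CilF is inactive.
With no repressor bound, *ulmG* is transcribed.
So UlmG is produced and active.
No repressor is bound and UlmG is active, so *gorS* is transcribed.

ON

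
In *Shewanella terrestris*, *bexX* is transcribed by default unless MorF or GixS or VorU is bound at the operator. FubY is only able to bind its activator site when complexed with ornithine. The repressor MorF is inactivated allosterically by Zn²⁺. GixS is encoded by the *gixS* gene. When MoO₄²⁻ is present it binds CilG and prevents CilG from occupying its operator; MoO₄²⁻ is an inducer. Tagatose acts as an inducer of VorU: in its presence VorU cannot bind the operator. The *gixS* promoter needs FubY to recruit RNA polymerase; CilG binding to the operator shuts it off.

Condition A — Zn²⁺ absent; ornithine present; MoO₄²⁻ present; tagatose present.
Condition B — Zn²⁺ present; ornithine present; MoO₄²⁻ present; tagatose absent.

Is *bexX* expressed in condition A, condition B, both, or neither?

neither

Condition A:
Zn²⁺ is absent, so MorF is active.
Ornithine is present, so FubY is active.
MoO₄²⁻ is present, so CilG is inactive.
No repressor is bound and FubY is active, so *gixS* is transcribed.
So GixS is produced and active.
Tagatose is present, so VorU is inactive.
With repressor MorF bound, *bexX* is not transcribed.
→ *bexX* is OFF in A.
Condition B:
Zn²⁺ is present, so MorF is inactive.
Ornithine is present, so FubY is active.
MoO₄²⁻ is present, so CilG is inactive.
No repressor is bound and FubY is active, so *gixS* is transcribed.
So GixS is produced and active.
Tagatose is absent, so VorU is active.
With repressor GixS bound, *bexX* is not transcribed.
→ *bexX* is OFF in B.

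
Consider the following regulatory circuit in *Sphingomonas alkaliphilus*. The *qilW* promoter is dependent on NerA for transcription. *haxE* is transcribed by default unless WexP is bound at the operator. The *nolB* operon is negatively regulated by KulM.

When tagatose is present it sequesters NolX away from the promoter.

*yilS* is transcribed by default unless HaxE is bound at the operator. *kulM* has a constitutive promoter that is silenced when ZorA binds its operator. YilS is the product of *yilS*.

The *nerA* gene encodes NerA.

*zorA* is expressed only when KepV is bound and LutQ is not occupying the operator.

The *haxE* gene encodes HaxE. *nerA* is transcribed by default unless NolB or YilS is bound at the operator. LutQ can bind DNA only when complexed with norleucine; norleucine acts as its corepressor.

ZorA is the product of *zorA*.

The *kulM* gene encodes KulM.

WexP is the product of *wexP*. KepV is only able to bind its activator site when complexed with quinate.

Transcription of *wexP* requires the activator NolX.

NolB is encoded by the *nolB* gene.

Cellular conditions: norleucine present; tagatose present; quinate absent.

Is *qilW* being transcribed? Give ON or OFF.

Norleucine is present, so LutQ is active.
Quinate is absent, so KepV is inactive.
With repressor LutQ bound, *zorA* is not transcribed.
So ZorA is not produced.
With no repressor bound, *kulM* is transcribed.
So KulM is produced and active.
With repressor KulM bound, *nolB* is not transcribed.
So NolB is not produced.
Tagatose is present, so NolX is inactive.
Required activator NolX is absent, so *wexP* is not transcribed.
So WexP is not produced.
With no repressor bound, *haxE* is transcribed.
So HaxE is produced and active.
With repressor HaxE bound, *yilS* is not transcribed.
So YilS is not produced.
With no repressor bound, *nerA* is transcribed.
So NerA is produced and active.
No repressor is bound and NerA is active, so *qilW* is transcribed.

ON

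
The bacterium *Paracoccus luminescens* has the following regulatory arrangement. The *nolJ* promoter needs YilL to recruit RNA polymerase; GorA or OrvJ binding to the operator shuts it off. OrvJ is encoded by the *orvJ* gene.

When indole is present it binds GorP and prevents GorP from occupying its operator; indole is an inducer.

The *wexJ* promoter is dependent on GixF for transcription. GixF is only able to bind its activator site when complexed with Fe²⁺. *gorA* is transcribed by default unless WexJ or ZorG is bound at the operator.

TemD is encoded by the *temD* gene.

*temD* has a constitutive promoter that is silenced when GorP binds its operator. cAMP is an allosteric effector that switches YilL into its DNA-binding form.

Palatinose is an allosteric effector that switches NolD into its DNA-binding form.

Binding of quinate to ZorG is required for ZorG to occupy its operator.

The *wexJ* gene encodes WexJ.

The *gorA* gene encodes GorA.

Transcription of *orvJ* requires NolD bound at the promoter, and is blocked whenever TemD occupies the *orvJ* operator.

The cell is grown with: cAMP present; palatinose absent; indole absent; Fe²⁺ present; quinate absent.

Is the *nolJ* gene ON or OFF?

ON

Fe²⁺ is present, so GixF is active.
No repressor is bound and GixF is active, so *wexJ* is transcribed.
So WexJ is produced and active.
Quinate is absent, so ZorG is inactive.
With repressor WexJ bound, *gorA* is not transcribed.
So GorA is not produced.
cAMP is present, so YilL is active.
Indole is absent, so GorP is active.
With repressor GorP bound, *temD* is not transcribed.
So TemD is not produced.
Palatinose is absent, so NolD is inactive.
Required activator NolD is absent, so *orvJ* is not transcribed.
So OrvJ is not produced.
No repressor is bound and YilL is active, so *nolJ* is transcribed.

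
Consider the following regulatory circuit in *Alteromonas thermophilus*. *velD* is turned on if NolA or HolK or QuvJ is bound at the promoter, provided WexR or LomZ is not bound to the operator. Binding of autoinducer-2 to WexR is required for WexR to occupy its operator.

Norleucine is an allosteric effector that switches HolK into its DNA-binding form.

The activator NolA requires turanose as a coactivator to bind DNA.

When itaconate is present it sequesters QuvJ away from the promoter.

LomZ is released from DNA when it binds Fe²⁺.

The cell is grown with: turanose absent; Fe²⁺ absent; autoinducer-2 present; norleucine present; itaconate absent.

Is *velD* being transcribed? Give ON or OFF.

Turanose is absent, so NolA is inactive.
Norleucine is present, so HolK is active.
Autoinducer-2 is present, so WexR is active.
Fe²⁺ is absent, so LomZ is active.
Itaconate is absent, so QuvJ is active.
With repressor WexR bound, *velD* is not transcribed.

OFF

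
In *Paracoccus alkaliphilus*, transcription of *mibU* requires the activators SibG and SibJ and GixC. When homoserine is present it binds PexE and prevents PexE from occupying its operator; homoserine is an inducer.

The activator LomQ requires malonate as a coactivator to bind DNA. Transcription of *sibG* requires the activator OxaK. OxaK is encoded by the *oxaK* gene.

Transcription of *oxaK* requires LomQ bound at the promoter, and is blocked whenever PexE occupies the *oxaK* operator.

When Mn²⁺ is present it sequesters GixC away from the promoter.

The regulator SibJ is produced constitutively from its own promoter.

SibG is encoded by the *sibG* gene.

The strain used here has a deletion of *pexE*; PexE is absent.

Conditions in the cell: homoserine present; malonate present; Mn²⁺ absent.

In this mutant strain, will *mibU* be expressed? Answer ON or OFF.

ON

Malonate is present, so LomQ is active.
PexE is non-functional in this strain, so it has no effect.
No repressor is bound and LomQ is active, so *oxaK* is transcribed.
So OxaK is produced and active.
No repressor is bound and OxaK is active, so *sibG* is transcribed.
So SibG is produced and active.
SibJ is produced constitutively and is active.
Mn²⁺ is absent, so GixC is active.
No repressor is bound and SibG and SibJ and GixC are active, so *mibU* is transcribed.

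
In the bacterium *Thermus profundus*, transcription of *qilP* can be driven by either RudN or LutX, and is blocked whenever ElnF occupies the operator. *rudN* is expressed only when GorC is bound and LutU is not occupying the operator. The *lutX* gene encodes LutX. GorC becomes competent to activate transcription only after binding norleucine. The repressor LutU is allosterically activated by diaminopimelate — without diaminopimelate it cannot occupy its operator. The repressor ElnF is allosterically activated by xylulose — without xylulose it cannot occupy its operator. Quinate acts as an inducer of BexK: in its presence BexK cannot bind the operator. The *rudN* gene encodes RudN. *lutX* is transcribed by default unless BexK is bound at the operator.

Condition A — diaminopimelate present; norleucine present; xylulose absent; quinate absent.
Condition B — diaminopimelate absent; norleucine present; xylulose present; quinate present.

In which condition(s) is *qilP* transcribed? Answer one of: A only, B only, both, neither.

neither

Condition A:
Diaminopimelate is present, so LutU is active.
Norleucine is present, so GorC is active.
With repressor LutU bound, *rudN* is not transcribed.
So RudN is not produced.
Xylulose is absent, so ElnF is inactive.
Quinate is absent, so BexK is active.
With repressor BexK bound, *lutX* is not transcribed.
So LutX is not produced.
No activator is available at the *qilP* promoter, so *qilP* is not transcribed.
→ *qilP* is OFF in A.
Condition B:
Diaminopimelate is absent, so LutU is inactive.
Norleucine is present, so GorC is active.
No repressor is bound and GorC is active, so *rudN* is transcribed.
So RudN is produced and active.
Xylulose is present, so ElnF is active.
Quinate is present, so BexK is inactive.
With no repressor bound, *lutX* is transcribed.
So LutX is produced and active.
With repressor ElnF bound, *qilP* is not transcribed.
→ *qilP* is OFF in B.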